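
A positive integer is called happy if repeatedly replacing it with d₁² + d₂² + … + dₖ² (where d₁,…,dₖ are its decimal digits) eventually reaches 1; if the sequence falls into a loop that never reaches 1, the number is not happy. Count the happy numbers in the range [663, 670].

1

663: 663 → 81 → 65 → 61 → 37 → 58 → 89 → 145 → 42 → 20 → 4 → 16 → 37  (repeats 37)
664: 664 → 88 → 128 → 69 → 117 → 51 → 26 → 40 → 16 → 37 → 58 → 89 → 145 → 42 → 20 → 4 → 16  (repeats 16)
665: 665 → 97 → 130 → 10 → 1  (reaches 1)
666: 666 → 108 → 65 → 61 → 37 → 58 → 89 → 145 → 42 → 20 → 4 → 16 → 37  (repeats 37)
667: 667 → 121 → 6 → 36 → 45 → 41 → 17 → 50 → 25 → 29 → 85 → 89 → 145 → 42 → 20 → 4 → 16 → 37 → 58 → 89  (repeats 89)
668: 668 → 136 → 46 → 52 → 29 → 85 → 89 → 145 → 42 → 20 → 4 → 16 → 37 → 58 → 89  (repeats 89)
669: 669 → 153 → 35 → 34 → 25 → 29 → 85 → 89 → 145 → 42 → 20 → 4 → 16 → 37 → 58 → 89  (repeats 89)
670: 670 → 85 → 89 → 145 → 42 → 20 → 4 → 16 → 37 → 58 → 89  (repeats 89)
happy: 665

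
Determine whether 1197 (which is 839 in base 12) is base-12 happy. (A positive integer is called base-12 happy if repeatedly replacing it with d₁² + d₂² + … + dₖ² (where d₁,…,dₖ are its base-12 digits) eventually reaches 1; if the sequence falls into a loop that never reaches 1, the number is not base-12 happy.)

1197 = (8,3,9)_12 → 8² + 3² + 9² = 64 + 9 + 81 = 154
154 = (1,0,10)_12 → 1² + 0² + 10² = 1 + 0 + 100 = 101
101 = (8,5)_12 → 8² + 5² = 64 + 25 = 89
89 = (7,5)_12 → 7² + 5² = 49 + 25 = 74
74 = (6,2)_12 → 6² + 2² = 36 + 4 = 40
40 = (3,4)_12 → 3² + 4² = 9 + 16 = 25
25 = (2,1)_12 → 2² + 1² = 4 + 1 = 5
5 = (5)_12 → 5² = 25  — 25 already seen; the sequence cycles without reaching 1.

not base-12 happy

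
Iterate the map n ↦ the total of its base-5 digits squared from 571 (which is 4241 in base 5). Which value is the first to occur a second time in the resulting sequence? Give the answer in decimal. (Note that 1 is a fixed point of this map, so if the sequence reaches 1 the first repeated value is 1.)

571 = (4,2,4,1)_5 → 4² + 2² + 4² + 1² = 16 + 4 + 16 + 1 = 37
37 = (1,2,2)_5 → 1² + 2² + 2² = 1 + 4 + 4 = 9
9 = (1,4)_5 → 1² + 4² = 1 + 16 = 17
17 = (3,2)_5 → 3² + 2² = 9 + 4 = 13
13 = (2,3)_5 → 2² + 3² = 4 + 9 = 13  — 13 already appeared earlier.

13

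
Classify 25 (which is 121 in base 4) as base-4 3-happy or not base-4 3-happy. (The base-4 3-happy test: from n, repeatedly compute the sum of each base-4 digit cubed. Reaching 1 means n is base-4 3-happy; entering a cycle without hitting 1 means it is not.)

25 = (1,2,1)_4 → 1³ + 2³ + 1³ = 1 + 8 + 1 = 10
10 = (2,2)_4 → 2³ + 2³ = 8 + 8 = 16
16 = (1,0,0)_4 → 1³ + 0³ + 0³ = 1 + 0 + 0 = 1  — reached 1.

base-4 3-happy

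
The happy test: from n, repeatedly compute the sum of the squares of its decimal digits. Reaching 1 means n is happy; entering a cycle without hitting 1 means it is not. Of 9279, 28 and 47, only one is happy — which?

9279: 9279 → 215 → 30 → 9 → 81 → 65 → 61 → 37 → 58 → 89 → 145 → 42 → 20 → 4 → 16 → 37  — repeats 37 (not happy)
28: 28 → 68 → 100 → 1  — reaches 1 (happy)
47: 47 → 65 → 61 → 37 → 58 → 89 → 145 → 42 → 20 → 4 → 16 → 37  — repeats 37 (not happy)

28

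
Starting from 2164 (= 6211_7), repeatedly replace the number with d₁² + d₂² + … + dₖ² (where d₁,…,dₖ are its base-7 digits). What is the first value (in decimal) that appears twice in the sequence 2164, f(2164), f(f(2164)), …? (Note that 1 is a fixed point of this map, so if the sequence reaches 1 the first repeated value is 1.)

10

2164 = (6,2,1,1)_7 → 6² + 2² + 1² + 1² = 42
42 = (6,0)_7 → 6² + 0² = 36
36 = (5,1)_7 → 5² + 1² = 26
26 = (3,5)_7 → 3² + 5² = 34
34 = (4,6)_7 → 4² + 6² = 52
52 = (1,0,3)_7 → 1² + 0² + 3² = 10
10 = (1,3)_7 → 1² + 3² = 10  — 10 already appeared earlier.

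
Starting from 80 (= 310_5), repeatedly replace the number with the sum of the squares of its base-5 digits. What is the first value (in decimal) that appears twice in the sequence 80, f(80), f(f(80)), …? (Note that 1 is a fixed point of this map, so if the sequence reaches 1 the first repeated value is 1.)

80 = (3,1,0)_5 → 3² + 1² + 0² = 10
10 = (2,0)_5 → 2² + 0² = 4
4 = (4)_5 → 4² = 16
16 = (3,1)_5 → 3² + 1² = 10  — 10 already appeared earlier.

10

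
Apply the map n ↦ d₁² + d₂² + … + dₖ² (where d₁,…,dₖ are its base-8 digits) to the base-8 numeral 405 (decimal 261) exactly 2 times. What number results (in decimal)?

261 = (4,0,5)_8 → 4² + 0² + 5² = 16 + 0 + 25 = 41
41 = (5,1)_8 → 5² + 1² = 25 + 1 = 26

26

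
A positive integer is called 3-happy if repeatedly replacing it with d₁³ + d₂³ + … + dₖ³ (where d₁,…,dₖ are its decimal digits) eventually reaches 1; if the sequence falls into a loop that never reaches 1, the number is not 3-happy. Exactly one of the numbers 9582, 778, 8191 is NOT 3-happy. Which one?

9582: 9582 → 1374 → 435 → 216 → 225 → 141 → 66 → 432 → 99 → 1458 → 702 → 351 → 153 → 153  — repeats 153 (not 3-happy)
778: 778 → 1198 → 1243 → 100 → 1  — reaches 1 (3-happy)
8191: 8191 → 1243 → 100 → 1  — reaches 1 (3-happy)

9582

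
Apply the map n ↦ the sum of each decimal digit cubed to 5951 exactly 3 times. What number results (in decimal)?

74

5951 → 5³ + 9³ + 5³ + 1³ = 980
980 → 9³ + 8³ + 0³ = 1241
1241 → 1³ + 2³ + 4³ + 1³ = 74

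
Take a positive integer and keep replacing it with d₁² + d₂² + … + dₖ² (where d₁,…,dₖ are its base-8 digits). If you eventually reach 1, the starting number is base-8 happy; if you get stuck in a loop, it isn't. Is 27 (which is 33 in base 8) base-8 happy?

base-8 happy

27 = (3,3)_8 → 3² + 3² = 9 + 9 = 18
18 = (2,2)_8 → 2² + 2² = 4 + 4 = 8
8 = (1,0)_8 → 1² + 0² = 1 + 0 = 1  — reached 1.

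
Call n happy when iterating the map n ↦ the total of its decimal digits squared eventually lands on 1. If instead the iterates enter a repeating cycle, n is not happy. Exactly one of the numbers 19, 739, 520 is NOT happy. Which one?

19: 19 → 82 → 68 → 100 → 1  — reaches 1 (happy)
739: 739 → 139 → 91 → 82 → 68 → 100 → 1  — reaches 1 (happy)
520: 520 → 29 → 85 → 89 → 145 → 42 → 20 → 4 → 16 → 37 → 58 → 89  — repeats 89 (not happy)

520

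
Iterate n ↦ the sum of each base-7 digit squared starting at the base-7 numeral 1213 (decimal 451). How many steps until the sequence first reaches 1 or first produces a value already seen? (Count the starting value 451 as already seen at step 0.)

4

451 = (1,2,1,3)_7 → 15
15 = (2,1)_7 → 5
5 = (5)_7 → 25
25 = (3,4)_7 → 25  — 25 repeats.
That took 4 steps.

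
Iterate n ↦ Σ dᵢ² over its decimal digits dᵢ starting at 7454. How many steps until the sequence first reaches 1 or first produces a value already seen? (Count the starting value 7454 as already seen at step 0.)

7454 → 7² + 4² + 5² + 4² = 106
106 → 1² + 0² + 6² = 37
37 → 3² + 7² = 58
58 → 5² + 8² = 89
89 → 8² + 9² = 145
145 → 1² + 4² + 5² = 42
42 → 4² + 2² = 20
20 → 2² + 0² = 4
4 → 4² = 16
16 → 1² + 6² = 37  — 37 repeats.
That took 10 steps.

10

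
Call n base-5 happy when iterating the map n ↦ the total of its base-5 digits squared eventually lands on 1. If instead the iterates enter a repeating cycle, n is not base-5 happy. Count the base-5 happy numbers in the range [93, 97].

2

93: 93 → 27 → 5 → 1  — base-5 happy
94: 94 → 34 → 18 → 18  — not base-5 happy
95: 95 → 25 → 1  — base-5 happy
96: 96 → 26 → 2 → 4 → 16 → 10 → 4  — not base-5 happy
97: 97 → 29 → 17 → 13 → 13  — not base-5 happy
base-5 happy: 93, 95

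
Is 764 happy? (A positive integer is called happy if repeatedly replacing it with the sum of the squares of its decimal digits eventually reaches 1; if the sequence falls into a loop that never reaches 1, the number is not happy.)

764 → 7² + 6² + 4² = 49 + 36 + 16 = 101
101 → 1² + 0² + 1² = 1 + 0 + 1 = 2
2 → 2² = 4
4 → 4² = 16
16 → 1² + 6² = 1 + 36 = 37
37 → 3² + 7² = 9 + 49 = 58
58 → 5² + 8² = 25 + 64 = 89
89 → 8² + 9² = 64 + 81 = 145
145 → 1² + 4² + 5² = 1 + 16 + 25 = 42
42 → 4² + 2² = 16 + 4 = 20
20 → 2² + 0² = 4 + 0 = 4  — 4 already seen; the sequence cycles without reaching 1.

not happy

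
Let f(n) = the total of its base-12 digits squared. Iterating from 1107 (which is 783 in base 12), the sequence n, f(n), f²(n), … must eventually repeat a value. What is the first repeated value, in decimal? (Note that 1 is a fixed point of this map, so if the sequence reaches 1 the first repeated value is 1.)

1107 = (7,8,3)_12 → 7² + 8² + 3² = 49 + 64 + 9 = 122
122 = (10,2)_12 → 10² + 2² = 100 + 4 = 104
104 = (8,8)_12 → 8² + 8² = 64 + 64 = 128
128 = (10,8)_12 → 10² + 8² = 100 + 64 = 164
164 = (1,1,8)_12 → 1² + 1² + 8² = 1 + 1 + 64 = 66
66 = (5,6)_12 → 5² + 6² = 25 + 36 = 61
61 = (5,1)_12 → 5² + 1² = 25 + 1 = 26
26 = (2,2)_12 → 2² + 2² = 4 + 4 = 8
8 = (8)_12 → 8² = 64
64 = (5,4)_12 → 5² + 4² = 25 + 16 = 41
41 = (3,5)_12 → 3² + 5² = 9 + 25 = 34
34 = (2,10)_12 → 2² + 10² = 4 + 100 = 104  — 104 already appeared earlier.

104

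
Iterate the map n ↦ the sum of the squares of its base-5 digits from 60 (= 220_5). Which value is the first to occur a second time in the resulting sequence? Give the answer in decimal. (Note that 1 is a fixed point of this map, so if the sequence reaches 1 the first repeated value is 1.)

60 = (2,2,0)_5 → 2² + 2² + 0² = 8
8 = (1,3)_5 → 1² + 3² = 10
10 = (2,0)_5 → 2² + 0² = 4
4 = (4)_5 → 4² = 16
16 = (3,1)_5 → 3² + 1² = 10  — 10 already appeared earlier.

10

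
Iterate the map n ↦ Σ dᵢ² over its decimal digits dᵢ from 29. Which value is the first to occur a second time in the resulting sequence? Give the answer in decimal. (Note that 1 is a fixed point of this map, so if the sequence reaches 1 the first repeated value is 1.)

89

29 → 2² + 9² = 4 + 81 = 85
85 → 8² + 5² = 64 + 25 = 89
89 → 8² + 9² = 64 + 81 = 145
145 → 1² + 4² + 5² = 1 + 16 + 25 = 42
42 → 4² + 2² = 16 + 4 = 20
20 → 2² + 0² = 4 + 0 = 4
4 → 4² = 16
16 → 1² + 6² = 1 + 36 = 37
37 → 3² + 7² = 9 + 49 = 58
58 → 5² + 8² = 25 + 64 = 89  — 89 already appeared earlier.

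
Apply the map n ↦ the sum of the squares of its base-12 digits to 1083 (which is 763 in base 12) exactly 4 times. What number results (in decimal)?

8

1083 = (7,6,3)_12 → 7² + 6² + 3² = 94
94 = (7,10)_12 → 7² + 10² = 149
149 = (1,0,5)_12 → 1² + 0² + 5² = 26
26 = (2,2)_12 → 2² + 2² = 8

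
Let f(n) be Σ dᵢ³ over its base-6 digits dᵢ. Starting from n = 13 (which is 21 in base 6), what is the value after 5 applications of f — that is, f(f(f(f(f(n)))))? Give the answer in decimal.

73

13 = (2,1)_6 → 2³ + 1³ = 8 + 1 = 9
9 = (1,3)_6 → 1³ + 3³ = 1 + 27 = 28
28 = (4,4)_6 → 4³ + 4³ = 64 + 64 = 128
128 = (3,3,2)_6 → 3³ + 3³ + 2³ = 27 + 27 + 8 = 62
62 = (1,4,2)_6 → 1³ + 4³ + 2³ = 1 + 64 + 8 = 73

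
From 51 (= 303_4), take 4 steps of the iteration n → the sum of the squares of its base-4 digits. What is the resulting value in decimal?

51 = (3,0,3)_4 → 18
18 = (1,0,2)_4 → 5
5 = (1,1)_4 → 2
2 = (2)_4 → 4

4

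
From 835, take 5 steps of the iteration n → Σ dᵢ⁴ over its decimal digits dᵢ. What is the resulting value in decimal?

7938

835 → 8⁴ + 3⁴ + 5⁴ = 4802
4802 → 4⁴ + 8⁴ + 0⁴ + 2⁴ = 4368
4368 → 4⁴ + 3⁴ + 6⁴ + 8⁴ = 5729
5729 → 5⁴ + 7⁴ + 2⁴ + 9⁴ = 9603
9603 → 9⁴ + 6⁴ + 0⁴ + 3⁴ = 7938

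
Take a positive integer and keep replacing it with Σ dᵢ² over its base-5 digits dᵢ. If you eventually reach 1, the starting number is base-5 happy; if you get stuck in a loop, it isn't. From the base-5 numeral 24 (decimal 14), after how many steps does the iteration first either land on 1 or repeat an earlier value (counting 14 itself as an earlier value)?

14 = (2,4)_5 → 2² + 4² = 20
20 = (4,0)_5 → 4² + 0² = 16
16 = (3,1)_5 → 3² + 1² = 10
10 = (2,0)_5 → 2² + 0² = 4
4 = (4)_5 → 4² = 16  — 16 repeats.
That took 5 steps.

5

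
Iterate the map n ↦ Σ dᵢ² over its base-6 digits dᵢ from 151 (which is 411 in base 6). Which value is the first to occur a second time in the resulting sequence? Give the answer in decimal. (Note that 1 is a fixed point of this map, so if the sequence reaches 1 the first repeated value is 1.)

151 = (4,1,1)_6 → 18
18 = (3,0)_6 → 9
9 = (1,3)_6 → 10
10 = (1,4)_6 → 17
17 = (2,5)_6 → 29
29 = (4,5)_6 → 41
41 = (1,0,5)_6 → 26
26 = (4,2)_6 → 20
20 = (3,2)_6 → 13
13 = (2,1)_6 → 5
5 = (5)_6 → 25
25 = (4,1)_6 → 17  — 17 already appeared earlier.

17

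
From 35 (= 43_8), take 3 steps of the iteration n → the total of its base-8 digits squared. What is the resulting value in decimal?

5

35 = (4,3)_8 → 4² + 3² = 16 + 9 = 25
25 = (3,1)_8 → 3² + 1² = 9 + 1 = 10
10 = (1,2)_8 → 1² + 2² = 1 + 4 = 5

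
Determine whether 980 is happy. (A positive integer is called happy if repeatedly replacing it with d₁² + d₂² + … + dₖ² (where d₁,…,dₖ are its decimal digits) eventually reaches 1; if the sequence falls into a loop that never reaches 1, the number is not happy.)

980 → 9² + 8² + 0² = 81 + 64 + 0 = 145
145 → 1² + 4² + 5² = 1 + 16 + 25 = 42
42 → 4² + 2² = 16 + 4 = 20
20 → 2² + 0² = 4 + 0 = 4
4 → 4² = 16
16 → 1² + 6² = 1 + 36 = 37
37 → 3² + 7² = 9 + 49 = 58
58 → 5² + 8² = 25 + 64 = 89
89 → 8² + 9² = 64 + 81 = 145  — 145 already seen; the sequence cycles without reaching 1.

not happy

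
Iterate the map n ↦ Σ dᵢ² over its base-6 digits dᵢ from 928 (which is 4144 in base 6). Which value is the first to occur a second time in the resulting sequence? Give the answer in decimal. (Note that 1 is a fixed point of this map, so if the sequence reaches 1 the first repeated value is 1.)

1

928 = (4,1,4,4)_6 → 4² + 1² + 4² + 4² = 49
49 = (1,2,1)_6 → 1² + 2² + 1² = 6
6 = (1,0)_6 → 1² + 0² = 1  — reached the fixed point 1.
1 → 1, so 1 is the first repeated value.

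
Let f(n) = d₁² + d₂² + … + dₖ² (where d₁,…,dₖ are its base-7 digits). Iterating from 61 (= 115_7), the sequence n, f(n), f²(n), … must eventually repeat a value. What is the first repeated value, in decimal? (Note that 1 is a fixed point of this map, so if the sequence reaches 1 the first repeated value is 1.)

45

61 = (1,1,5)_7 → 1² + 1² + 5² = 1 + 1 + 25 = 27
27 = (3,6)_7 → 3² + 6² = 9 + 36 = 45
45 = (6,3)_7 → 6² + 3² = 36 + 9 = 45  — 45 already appeared earlier.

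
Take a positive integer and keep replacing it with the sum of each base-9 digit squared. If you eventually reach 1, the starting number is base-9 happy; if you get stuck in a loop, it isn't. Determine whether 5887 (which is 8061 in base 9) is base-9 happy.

5887 = (8,0,6,1)_9 → 101
101 = (1,2,2)_9 → 9
9 = (1,0)_9 → 1  — reached 1.

base-9 happy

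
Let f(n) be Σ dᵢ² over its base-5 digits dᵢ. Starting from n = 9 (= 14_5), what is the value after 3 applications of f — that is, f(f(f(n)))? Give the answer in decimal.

13

9 = (1,4)_5 → 1² + 4² = 1 + 16 = 17
17 = (3,2)_5 → 3² + 2² = 9 + 4 = 13
13 = (2,3)_5 → 2² + 3² = 4 + 9 = 13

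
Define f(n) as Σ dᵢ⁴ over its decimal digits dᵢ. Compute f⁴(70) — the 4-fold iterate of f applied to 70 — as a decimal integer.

70 → 7⁴ + 0⁴ = 2401
2401 → 2⁴ + 4⁴ + 0⁴ + 1⁴ = 273
273 → 2⁴ + 7⁴ + 3⁴ = 2498
2498 → 2⁴ + 4⁴ + 9⁴ + 8⁴ = 10929

10929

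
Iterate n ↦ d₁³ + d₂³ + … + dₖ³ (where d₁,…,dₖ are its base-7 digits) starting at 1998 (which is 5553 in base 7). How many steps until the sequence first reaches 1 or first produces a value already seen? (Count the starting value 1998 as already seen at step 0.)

6

1998 = (5,5,5,3)_7 → 5³ + 5³ + 5³ + 3³ = 125 + 125 + 125 + 27 = 402
402 = (1,1,1,3)_7 → 1³ + 1³ + 1³ + 3³ = 1 + 1 + 1 + 27 = 30
30 = (4,2)_7 → 4³ + 2³ = 64 + 8 = 72
72 = (1,3,2)_7 → 1³ + 3³ + 2³ = 1 + 27 + 8 = 36
36 = (5,1)_7 → 5³ + 1³ = 125 + 1 = 126
126 = (2,4,0)_7 → 2³ + 4³ + 0³ = 8 + 64 + 0 = 72  — 72 repeats.
That took 6 steps.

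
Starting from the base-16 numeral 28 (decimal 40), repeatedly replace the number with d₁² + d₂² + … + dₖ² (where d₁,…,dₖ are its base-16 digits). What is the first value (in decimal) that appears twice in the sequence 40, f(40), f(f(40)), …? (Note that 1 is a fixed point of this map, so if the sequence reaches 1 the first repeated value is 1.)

1

40 = (2,8)_16 → 2² + 8² = 68
68 = (4,4)_16 → 4² + 4² = 32
32 = (2,0)_16 → 2² + 0² = 4
4 = (4)_16 → 4² = 16
16 = (1,0)_16 → 1² + 0² = 1  — reached the fixed point 1.
1 → 1, so 1 is the first repeated value.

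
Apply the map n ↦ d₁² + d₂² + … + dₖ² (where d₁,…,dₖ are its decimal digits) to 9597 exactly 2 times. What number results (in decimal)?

49

9597 → 9² + 5² + 9² + 7² = 81 + 25 + 81 + 49 = 236
236 → 2² + 3² + 6² = 4 + 9 + 36 = 49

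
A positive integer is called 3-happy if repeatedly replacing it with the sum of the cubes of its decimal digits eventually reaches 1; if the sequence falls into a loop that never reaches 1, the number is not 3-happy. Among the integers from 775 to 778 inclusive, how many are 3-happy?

775: 775 → 811 → 514 → 190 → 730 → 370 → 370  — not 3-happy
776: 776 → 902 → 737 → 713 → 371 → 371  — not 3-happy
777: 777 → 1029 → 738 → 882 → 1032 → 36 → 243 → 99 → 1458 → 702 → 351 → 153 → 153  — not 3-happy
778: 778 → 1198 → 1243 → 100 → 1  — 3-happy
3-happy: 778

1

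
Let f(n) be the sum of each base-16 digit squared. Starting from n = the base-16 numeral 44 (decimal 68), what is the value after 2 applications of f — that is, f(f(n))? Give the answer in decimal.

68 = (4,4)_16 → 4² + 4² = 16 + 16 = 32
32 = (2,0)_16 → 2² + 0² = 4 + 0 = 4

4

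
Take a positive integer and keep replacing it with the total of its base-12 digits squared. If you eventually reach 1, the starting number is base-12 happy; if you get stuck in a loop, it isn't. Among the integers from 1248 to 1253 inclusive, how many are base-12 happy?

1248: 1248 → 128 → 164 → 66 → 61 → 26 → 8 → 64 → 41 → 34 → 104 → 128  — not base-12 happy
1249: 1249 → 129 → 181 → 11 → 121 → 101 → 89 → 74 → 40 → 25 → 5 → 25  — not base-12 happy
1250: 1250 → 132 → 121 → 101 → 89 → 74 → 40 → 25 → 5 → 25  — not base-12 happy
1251: 1251 → 137 → 146 → 5 → 25 → 5  — not base-12 happy
1252: 1252 → 144 → 1  — base-12 happy
1253: 1253 → 153 → 82 → 136 → 137 → 146 → 5 → 25 → 5  — not base-12 happy
base-12 happy: 1252

1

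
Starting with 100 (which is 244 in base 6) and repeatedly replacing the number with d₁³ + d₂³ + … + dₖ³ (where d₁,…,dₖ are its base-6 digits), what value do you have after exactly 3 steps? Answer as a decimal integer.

100 = (2,4,4)_6 → 2³ + 4³ + 4³ = 136
136 = (3,4,4)_6 → 3³ + 4³ + 4³ = 155
155 = (4,1,5)_6 → 4³ + 1³ + 5³ = 190

190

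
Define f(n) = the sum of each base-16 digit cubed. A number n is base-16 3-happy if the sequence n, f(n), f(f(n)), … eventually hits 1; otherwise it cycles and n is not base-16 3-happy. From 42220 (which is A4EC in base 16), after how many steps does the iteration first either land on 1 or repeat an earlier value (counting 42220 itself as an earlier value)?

42220 = (10,4,14,12)_16 → 10³ + 4³ + 14³ + 12³ = 5536
5536 = (1,5,10,0)_16 → 1³ + 5³ + 10³ + 0³ = 1126
1126 = (4,6,6)_16 → 4³ + 6³ + 6³ = 496
496 = (1,15,0)_16 → 1³ + 15³ + 0³ = 3376
3376 = (13,3,0)_16 → 13³ + 3³ + 0³ = 2224
2224 = (8,11,0)_16 → 8³ + 11³ + 0³ = 1843
1843 = (7,3,3)_16 → 7³ + 3³ + 3³ = 397
397 = (1,8,13)_16 → 1³ + 8³ + 13³ = 2710
2710 = (10,9,6)_16 → 10³ + 9³ + 6³ = 1945
1945 = (7,9,9)_16 → 7³ + 9³ + 9³ = 1801
1801 = (7,0,9)_16 → 7³ + 0³ + 9³ = 1072
1072 = (4,3,0)_16 → 4³ + 3³ + 0³ = 91
91 = (5,11)_16 → 5³ + 11³ = 1456
1456 = (5,11,0)_16 → 5³ + 11³ + 0³ = 1456  — 1456 repeats.
That took 14 steps.

14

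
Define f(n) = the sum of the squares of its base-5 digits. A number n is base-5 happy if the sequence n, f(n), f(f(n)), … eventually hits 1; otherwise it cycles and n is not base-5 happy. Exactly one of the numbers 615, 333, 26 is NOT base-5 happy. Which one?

26

615: 615 → 41 → 11 → 5 → 1  — reaches 1 (base-5 happy)
333: 333 → 23 → 25 → 1  — reaches 1 (base-5 happy)
26: 26 → 2 → 4 → 16 → 10 → 4  — repeats 4 (not base-5 happy)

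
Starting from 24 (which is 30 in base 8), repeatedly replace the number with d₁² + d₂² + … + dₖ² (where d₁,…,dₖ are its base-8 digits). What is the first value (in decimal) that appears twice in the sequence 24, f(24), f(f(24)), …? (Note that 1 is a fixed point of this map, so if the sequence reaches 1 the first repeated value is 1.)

24 = (3,0)_8 → 3² + 0² = 9 + 0 = 9
9 = (1,1)_8 → 1² + 1² = 1 + 1 = 2
2 = (2)_8 → 2² = 4
4 = (4)_8 → 4² = 16
16 = (2,0)_8 → 2² + 0² = 4 + 0 = 4  — 4 already appeared earlier.

4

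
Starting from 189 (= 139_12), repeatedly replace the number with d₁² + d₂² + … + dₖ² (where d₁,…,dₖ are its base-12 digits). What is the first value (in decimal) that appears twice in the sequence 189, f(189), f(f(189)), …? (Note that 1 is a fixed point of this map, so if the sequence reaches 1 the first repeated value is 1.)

25

189 = (1,3,9)_12 → 1² + 3² + 9² = 1 + 9 + 81 = 91
91 = (7,7)_12 → 7² + 7² = 49 + 49 = 98
98 = (8,2)_12 → 8² + 2² = 64 + 4 = 68
68 = (5,8)_12 → 5² + 8² = 25 + 64 = 89
89 = (7,5)_12 → 7² + 5² = 49 + 25 = 74
74 = (6,2)_12 → 6² + 2² = 36 + 4 = 40
40 = (3,4)_12 → 3² + 4² = 9 + 16 = 25
25 = (2,1)_12 → 2² + 1² = 4 + 1 = 5
5 = (5)_12 → 5² = 25  — 25 already appeared earlier.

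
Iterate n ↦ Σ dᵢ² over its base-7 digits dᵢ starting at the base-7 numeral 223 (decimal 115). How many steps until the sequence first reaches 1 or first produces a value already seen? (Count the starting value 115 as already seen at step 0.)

5

115 = (2,2,3)_7 → 2² + 2² + 3² = 4 + 4 + 9 = 17
17 = (2,3)_7 → 2² + 3² = 4 + 9 = 13
13 = (1,6)_7 → 1² + 6² = 1 + 36 = 37
37 = (5,2)_7 → 5² + 2² = 25 + 4 = 29
29 = (4,1)_7 → 4² + 1² = 16 + 1 = 17  — 17 repeats.
That took 5 steps.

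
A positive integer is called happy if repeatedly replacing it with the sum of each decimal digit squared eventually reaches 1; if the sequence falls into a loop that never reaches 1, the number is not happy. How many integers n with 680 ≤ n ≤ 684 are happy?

2

680: 680 → 100 → 1  — happy
681: 681 → 101 → 2 → 4 → 16 → 37 → 58 → 89 → 145 → 42 → 20 → 4  — not happy
682: 682 → 104 → 17 → 50 → 25 → 29 → 85 → 89 → 145 → 42 → 20 → 4 → 16 → 37 → 58 → 89  — not happy
683: 683 → 109 → 82 → 68 → 100 → 1  — happy
684: 684 → 116 → 38 → 73 → 58 → 89 → 145 → 42 → 20 → 4 → 16 → 37 → 58  — not happy
happy: 680, 683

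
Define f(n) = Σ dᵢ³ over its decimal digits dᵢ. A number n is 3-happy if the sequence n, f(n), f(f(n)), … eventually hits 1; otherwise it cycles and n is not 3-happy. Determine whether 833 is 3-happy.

not 3-happy

833 → 8³ + 3³ + 3³ = 566
566 → 5³ + 6³ + 6³ = 557
557 → 5³ + 5³ + 7³ = 593
593 → 5³ + 9³ + 3³ = 881
881 → 8³ + 8³ + 1³ = 1025
1025 → 1³ + 0³ + 2³ + 5³ = 134
134 → 1³ + 3³ + 4³ = 92
92 → 9³ + 2³ = 737
737 → 7³ + 3³ + 7³ = 713
713 → 7³ + 1³ + 3³ = 371
371 → 3³ + 7³ + 1³ = 371  — 371 already seen; the sequence cycles without reaching 1.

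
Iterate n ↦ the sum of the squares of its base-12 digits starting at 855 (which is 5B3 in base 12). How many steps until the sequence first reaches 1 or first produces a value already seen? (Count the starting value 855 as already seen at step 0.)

855 = (5,11,3)_12 → 5² + 11² + 3² = 25 + 121 + 9 = 155
155 = (1,0,11)_12 → 1² + 0² + 11² = 1 + 0 + 121 = 122
122 = (10,2)_12 → 10² + 2² = 100 + 4 = 104
104 = (8,8)_12 → 8² + 8² = 64 + 64 = 128
128 = (10,8)_12 → 10² + 8² = 100 + 64 = 164
164 = (1,1,8)_12 → 1² + 1² + 8² = 1 + 1 + 64 = 66
66 = (5,6)_12 → 5² + 6² = 25 + 36 = 61
61 = (5,1)_12 → 5² + 1² = 25 + 1 = 26
26 = (2,2)_12 → 2² + 2² = 4 + 4 = 8
8 = (8)_12 → 8² = 64
64 = (5,4)_12 → 5² + 4² = 25 + 16 = 41
41 = (3,5)_12 → 3² + 5² = 9 + 25 = 34
34 = (2,10)_12 → 2² + 10² = 4 + 100 = 104  — 104 repeats.
That took 13 steps.

13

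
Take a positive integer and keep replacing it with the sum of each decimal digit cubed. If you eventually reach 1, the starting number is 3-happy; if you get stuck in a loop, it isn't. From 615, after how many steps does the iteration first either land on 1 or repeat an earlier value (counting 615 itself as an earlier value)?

7

615 → 6³ + 1³ + 5³ = 342
342 → 3³ + 4³ + 2³ = 99
99 → 9³ + 9³ = 1458
1458 → 1³ + 4³ + 5³ + 8³ = 702
702 → 7³ + 0³ + 2³ = 351
351 → 3³ + 5³ + 1³ = 153
153 → 1³ + 5³ + 3³ = 153  — 153 repeats.
That took 7 steps.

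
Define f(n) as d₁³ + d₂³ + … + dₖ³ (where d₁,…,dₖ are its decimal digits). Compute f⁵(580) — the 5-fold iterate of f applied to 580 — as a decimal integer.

580 → 5³ + 8³ + 0³ = 125 + 512 + 0 = 637
637 → 6³ + 3³ + 7³ = 216 + 27 + 343 = 586
586 → 5³ + 8³ + 6³ = 125 + 512 + 216 = 853
853 → 8³ + 5³ + 3³ = 512 + 125 + 27 = 664
664 → 6³ + 6³ + 4³ = 216 + 216 + 64 = 496

496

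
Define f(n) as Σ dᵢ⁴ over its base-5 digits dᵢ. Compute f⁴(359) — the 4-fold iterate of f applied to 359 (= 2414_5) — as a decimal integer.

359 = (2,4,1,4)_5 → 529
529 = (4,1,0,4)_5 → 513
513 = (4,0,2,3)_5 → 353
353 = (2,4,0,3)_5 → 353

353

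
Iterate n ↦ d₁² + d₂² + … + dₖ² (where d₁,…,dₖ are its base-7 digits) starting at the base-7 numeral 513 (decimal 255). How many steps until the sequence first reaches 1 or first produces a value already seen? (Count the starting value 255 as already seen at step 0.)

3

255 = (5,1,3)_7 → 5² + 1² + 3² = 35
35 = (5,0)_7 → 5² + 0² = 25
25 = (3,4)_7 → 3² + 4² = 25  — 25 repeats.
That took 3 steps.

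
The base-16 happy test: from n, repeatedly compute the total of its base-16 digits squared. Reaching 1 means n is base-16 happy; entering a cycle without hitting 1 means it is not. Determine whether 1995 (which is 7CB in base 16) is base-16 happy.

base-16 happy

1995 = (7,12,11)_16 → 7² + 12² + 11² = 49 + 144 + 121 = 314
314 = (1,3,10)_16 → 1² + 3² + 10² = 1 + 9 + 100 = 110
110 = (6,14)_16 → 6² + 14² = 36 + 196 = 232
232 = (14,8)_16 → 14² + 8² = 196 + 64 = 260
260 = (1,0,4)_16 → 1² + 0² + 4² = 1 + 0 + 16 = 17
17 = (1,1)_16 → 1² + 1² = 1 + 1 = 2
2 = (2)_16 → 2² = 4
4 = (4)_16 → 4² = 16
16 = (1,0)_16 → 1² + 0² = 1 + 0 = 1  — reached 1.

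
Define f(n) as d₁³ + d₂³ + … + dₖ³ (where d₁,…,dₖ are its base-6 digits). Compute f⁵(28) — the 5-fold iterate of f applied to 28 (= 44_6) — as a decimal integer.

28 = (4,4)_6 → 4³ + 4³ = 64 + 64 = 128
128 = (3,3,2)_6 → 3³ + 3³ + 2³ = 27 + 27 + 8 = 62
62 = (1,4,2)_6 → 1³ + 4³ + 2³ = 1 + 64 + 8 = 73
73 = (2,0,1)_6 → 2³ + 0³ + 1³ = 8 + 0 + 1 = 9
9 = (1,3)_6 → 1³ + 3³ = 1 + 27 = 28

28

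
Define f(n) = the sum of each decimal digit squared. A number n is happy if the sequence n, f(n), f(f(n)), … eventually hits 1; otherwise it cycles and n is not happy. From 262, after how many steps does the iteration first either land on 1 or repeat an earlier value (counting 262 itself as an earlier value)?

5

262 → 2² + 6² + 2² = 4 + 36 + 4 = 44
44 → 4² + 4² = 16 + 16 = 32
32 → 3² + 2² = 9 + 4 = 13
13 → 1² + 3² = 1 + 9 = 10
10 → 1² + 0² = 1 + 0 = 1  — reached 1.
That took 5 steps.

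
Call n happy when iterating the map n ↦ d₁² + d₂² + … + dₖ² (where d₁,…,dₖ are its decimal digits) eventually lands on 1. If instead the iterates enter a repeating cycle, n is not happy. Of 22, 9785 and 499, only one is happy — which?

22: 22 → 8 → 64 → 52 → 29 → 85 → 89 → 145 → 42 → 20 → 4 → 16 → 37 → 58 → 89  — repeats 89 (not happy)
9785: 9785 → 219 → 86 → 100 → 1  — reaches 1 (happy)
499: 499 → 178 → 114 → 18 → 65 → 61 → 37 → 58 → 89 → 145 → 42 → 20 → 4 → 16 → 37  — repeats 37 (not happy)

9785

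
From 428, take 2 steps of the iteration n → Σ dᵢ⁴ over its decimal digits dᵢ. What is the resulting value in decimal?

5729

428 → 4⁴ + 2⁴ + 8⁴ = 4368
4368 → 4⁴ + 3⁴ + 6⁴ + 8⁴ = 5729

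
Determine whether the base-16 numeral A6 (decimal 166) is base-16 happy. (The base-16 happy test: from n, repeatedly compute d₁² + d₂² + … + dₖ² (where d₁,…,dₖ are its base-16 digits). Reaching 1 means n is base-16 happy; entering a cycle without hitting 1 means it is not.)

166 = (10,6)_16 → 10² + 6² = 136
136 = (8,8)_16 → 8² + 8² = 128
128 = (8,0)_16 → 8² + 0² = 64
64 = (4,0)_16 → 4² + 0² = 16
16 = (1,0)_16 → 1² + 0² = 1  — reached 1.

base-16 happy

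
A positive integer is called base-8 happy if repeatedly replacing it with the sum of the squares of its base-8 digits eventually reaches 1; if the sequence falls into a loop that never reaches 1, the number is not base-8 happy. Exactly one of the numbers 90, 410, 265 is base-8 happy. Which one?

265

90: 90 → 14 → 37 → 41 → 26 → 13 → 26  — repeats 26 (not base-8 happy)
410: 410 → 49 → 37 → 41 → 26 → 13 → 26  — repeats 26 (not base-8 happy)
265: 265 → 18 → 8 → 1  — reaches 1 (base-8 happy)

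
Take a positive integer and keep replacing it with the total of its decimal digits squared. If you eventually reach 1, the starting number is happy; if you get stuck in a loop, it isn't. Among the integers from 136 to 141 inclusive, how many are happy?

1

136: 136 → 46 → 52 → 29 → 85 → 89 → 145 → 42 → 20 → 4 → 16 → 37 → 58 → 89  — not happy
137: 137 → 59 → 106 → 37 → 58 → 89 → 145 → 42 → 20 → 4 → 16 → 37  — not happy
138: 138 → 74 → 65 → 61 → 37 → 58 → 89 → 145 → 42 → 20 → 4 → 16 → 37  — not happy
139: 139 → 91 → 82 → 68 → 100 → 1  — happy
140: 140 → 17 → 50 → 25 → 29 → 85 → 89 → 145 → 42 → 20 → 4 → 16 → 37 → 58 → 89  — not happy
141: 141 → 18 → 65 → 61 → 37 → 58 → 89 → 145 → 42 → 20 → 4 → 16 → 37  — not happy
happy: 139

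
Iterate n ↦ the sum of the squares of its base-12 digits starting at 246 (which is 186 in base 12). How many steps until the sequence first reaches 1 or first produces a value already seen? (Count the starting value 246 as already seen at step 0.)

246 = (1,8,6)_12 → 1² + 8² + 6² = 101
101 = (8,5)_12 → 8² + 5² = 89
89 = (7,5)_12 → 7² + 5² = 74
74 = (6,2)_12 → 6² + 2² = 40
40 = (3,4)_12 → 3² + 4² = 25
25 = (2,1)_12 → 2² + 1² = 5
5 = (5)_12 → 5² = 25  — 25 repeats.
That took 7 steps.

7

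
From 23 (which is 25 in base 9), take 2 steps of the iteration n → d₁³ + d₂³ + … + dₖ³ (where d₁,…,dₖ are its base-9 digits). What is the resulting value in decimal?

469

23 = (2,5)_9 → 2³ + 5³ = 133
133 = (1,5,7)_9 → 1³ + 5³ + 7³ = 469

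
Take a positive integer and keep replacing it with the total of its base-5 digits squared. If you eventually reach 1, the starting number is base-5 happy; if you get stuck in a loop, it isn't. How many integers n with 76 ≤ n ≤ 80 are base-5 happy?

1

76: 76 → 10 → 4 → 16 → 10  — not base-5 happy
77: 77 → 13 → 13  — not base-5 happy
78: 78 → 18 → 18  — not base-5 happy
79: 79 → 25 → 1  — base-5 happy
80: 80 → 10 → 4 → 16 → 10  — not base-5 happy
base-5 happy: 79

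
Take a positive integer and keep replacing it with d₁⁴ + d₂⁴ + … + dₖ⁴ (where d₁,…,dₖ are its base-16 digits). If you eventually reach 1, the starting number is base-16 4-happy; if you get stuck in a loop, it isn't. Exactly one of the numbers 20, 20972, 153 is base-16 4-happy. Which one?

20: 20 → 257 → 2 → 16 → 1  — reaches 1 (base-16 4-happy)
20972: 20972 → 59778 → 49089 → 86003 → 101588 → 53650 → 35139 → 10994 → 60657 → 109778 → 59314 → 55474 → 47314 → 47314  — repeats 47314 (not base-16 4-happy)
153: 153 → 13122 → 434 → 14658 → 6914 → 14658  — repeats 14658 (not base-16 4-happy)

20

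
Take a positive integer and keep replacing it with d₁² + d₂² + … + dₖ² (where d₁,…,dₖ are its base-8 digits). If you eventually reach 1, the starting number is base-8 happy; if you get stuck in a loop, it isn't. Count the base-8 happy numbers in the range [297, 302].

1

297: 297 → 42 → 29 → 34 → 20 → 20  (repeats 20)
298: 298 → 45 → 50 → 40 → 25 → 10 → 5 → 25  (repeats 25)
299: 299 → 50 → 40 → 25 → 10 → 5 → 25  (repeats 25)
300: 300 → 57 → 50 → 40 → 25 → 10 → 5 → 25  (repeats 25)
301: 301 → 66 → 5 → 25 → 10 → 5  (repeats 5)
302: 302 → 77 → 27 → 18 → 8 → 1  (reaches 1)
base-8 happy: 302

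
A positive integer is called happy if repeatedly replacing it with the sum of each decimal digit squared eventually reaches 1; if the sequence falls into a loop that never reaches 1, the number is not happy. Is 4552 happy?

4552 → 70
70 → 49
49 → 97
97 → 130
130 → 10
10 → 1  — reached 1.

happy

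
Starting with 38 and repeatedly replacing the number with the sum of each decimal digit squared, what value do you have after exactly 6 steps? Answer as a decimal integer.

20

38 → 3² + 8² = 9 + 64 = 73
73 → 7² + 3² = 49 + 9 = 58
58 → 5² + 8² = 25 + 64 = 89
89 → 8² + 9² = 64 + 81 = 145
145 → 1² + 4² + 5² = 1 + 16 + 25 = 42
42 → 4² + 2² = 16 + 4 = 20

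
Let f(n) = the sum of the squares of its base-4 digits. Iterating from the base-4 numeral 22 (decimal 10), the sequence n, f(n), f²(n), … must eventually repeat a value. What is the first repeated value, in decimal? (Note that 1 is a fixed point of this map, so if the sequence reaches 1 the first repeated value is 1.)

10 = (2,2)_4 → 2² + 2² = 8
8 = (2,0)_4 → 2² + 0² = 4
4 = (1,0)_4 → 1² + 0² = 1  — reached the fixed point 1.
1 → 1, so 1 is the first repeated value.

1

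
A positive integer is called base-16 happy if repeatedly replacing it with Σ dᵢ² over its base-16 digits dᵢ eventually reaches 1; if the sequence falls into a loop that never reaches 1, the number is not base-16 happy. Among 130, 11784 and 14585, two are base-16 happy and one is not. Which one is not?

14585

130: 130 → 68 → 32 → 4 → 16 → 1  — reaches 1 (base-16 happy)
11784: 11784 → 264 → 65 → 17 → 2 → 4 → 16 → 1  — reaches 1 (base-16 happy)
14585: 14585 → 379 → 171 → 221 → 338 → 30 → 197 → 169 → 181 → 146 → 85 → 50 → 13 → 169  — repeats 169 (not base-16 happy)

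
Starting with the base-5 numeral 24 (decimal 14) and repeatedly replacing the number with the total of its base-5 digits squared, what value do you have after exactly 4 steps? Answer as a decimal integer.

4

14 = (2,4)_5 → 2² + 4² = 4 + 16 = 20
20 = (4,0)_5 → 4² + 0² = 16 + 0 = 16
16 = (3,1)_5 → 3² + 1² = 9 + 1 = 10
10 = (2,0)_5 → 2² + 0² = 4 + 0 = 4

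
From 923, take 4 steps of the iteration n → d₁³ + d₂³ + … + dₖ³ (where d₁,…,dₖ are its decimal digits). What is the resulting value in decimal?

923 → 9³ + 2³ + 3³ = 764
764 → 7³ + 6³ + 4³ = 623
623 → 6³ + 2³ + 3³ = 251
251 → 2³ + 5³ + 1³ = 134

134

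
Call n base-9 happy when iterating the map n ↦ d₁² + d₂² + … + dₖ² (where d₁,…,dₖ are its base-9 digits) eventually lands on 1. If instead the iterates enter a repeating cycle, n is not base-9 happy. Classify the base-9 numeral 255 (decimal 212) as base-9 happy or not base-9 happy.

not base-9 happy

212 = (2,5,5)_9 → 2² + 5² + 5² = 54
54 = (6,0)_9 → 6² + 0² = 36
36 = (4,0)_9 → 4² + 0² = 16
16 = (1,7)_9 → 1² + 7² = 50
50 = (5,5)_9 → 5² + 5² = 50  — 50 already seen; the sequence cycles without reaching 1.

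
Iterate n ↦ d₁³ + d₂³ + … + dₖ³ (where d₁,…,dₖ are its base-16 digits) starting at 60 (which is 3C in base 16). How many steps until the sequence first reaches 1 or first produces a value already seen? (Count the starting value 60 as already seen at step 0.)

60 = (3,12)_16 → 3³ + 12³ = 27 + 1728 = 1755
1755 = (6,13,11)_16 → 6³ + 13³ + 11³ = 216 + 2197 + 1331 = 3744
3744 = (14,10,0)_16 → 14³ + 10³ + 0³ = 2744 + 1000 + 0 = 3744  — 3744 repeats.
That took 3 steps.

3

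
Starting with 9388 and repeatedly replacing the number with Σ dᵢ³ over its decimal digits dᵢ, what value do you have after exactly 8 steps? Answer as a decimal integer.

9388 → 9³ + 3³ + 8³ + 8³ = 729 + 27 + 512 + 512 = 1780
1780 → 1³ + 7³ + 8³ + 0³ = 1 + 343 + 512 + 0 = 856
856 → 8³ + 5³ + 6³ = 512 + 125 + 216 = 853
853 → 8³ + 5³ + 3³ = 512 + 125 + 27 = 664
664 → 6³ + 6³ + 4³ = 216 + 216 + 64 = 496
496 → 4³ + 9³ + 6³ = 64 + 729 + 216 = 1009
1009 → 1³ + 0³ + 0³ + 9³ = 1 + 0 + 0 + 729 = 730
730 → 7³ + 3³ + 0³ = 343 + 27 + 0 = 370

370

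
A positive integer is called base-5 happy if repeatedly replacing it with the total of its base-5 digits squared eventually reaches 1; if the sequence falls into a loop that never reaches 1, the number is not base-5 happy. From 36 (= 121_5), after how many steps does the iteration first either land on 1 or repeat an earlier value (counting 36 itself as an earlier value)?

36 = (1,2,1)_5 → 1² + 2² + 1² = 6
6 = (1,1)_5 → 1² + 1² = 2
2 = (2)_5 → 2² = 4
4 = (4)_5 → 4² = 16
16 = (3,1)_5 → 3² + 1² = 10
10 = (2,0)_5 → 2² + 0² = 4  — 4 repeats.
That took 6 steps.

6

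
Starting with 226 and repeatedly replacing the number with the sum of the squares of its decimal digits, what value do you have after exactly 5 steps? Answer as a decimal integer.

226 → 2² + 2² + 6² = 4 + 4 + 36 = 44
44 → 4² + 4² = 16 + 16 = 32
32 → 3² + 2² = 9 + 4 = 13
13 → 1² + 3² = 1 + 9 = 10
10 → 1² + 0² = 1 + 0 = 1

1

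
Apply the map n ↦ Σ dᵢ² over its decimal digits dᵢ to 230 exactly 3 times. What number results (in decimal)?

1

230 → 2² + 3² + 0² = 13
13 → 1² + 3² = 10
10 → 1² + 0² = 1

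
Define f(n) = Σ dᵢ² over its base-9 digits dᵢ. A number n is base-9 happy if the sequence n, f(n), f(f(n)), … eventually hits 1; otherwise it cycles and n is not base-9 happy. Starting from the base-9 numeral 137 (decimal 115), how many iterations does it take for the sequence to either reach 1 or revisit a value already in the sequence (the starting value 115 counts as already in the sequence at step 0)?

8

115 = (1,3,7)_9 → 1² + 3² + 7² = 1 + 9 + 49 = 59
59 = (6,5)_9 → 6² + 5² = 36 + 25 = 61
61 = (6,7)_9 → 6² + 7² = 36 + 49 = 85
85 = (1,0,4)_9 → 1² + 0² + 4² = 1 + 0 + 16 = 17
17 = (1,8)_9 → 1² + 8² = 1 + 64 = 65
65 = (7,2)_9 → 7² + 2² = 49 + 4 = 53
53 = (5,8)_9 → 5² + 8² = 25 + 64 = 89
89 = (1,0,8)_9 → 1² + 0² + 8² = 1 + 0 + 64 = 65  — 65 repeats.
That took 8 steps.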